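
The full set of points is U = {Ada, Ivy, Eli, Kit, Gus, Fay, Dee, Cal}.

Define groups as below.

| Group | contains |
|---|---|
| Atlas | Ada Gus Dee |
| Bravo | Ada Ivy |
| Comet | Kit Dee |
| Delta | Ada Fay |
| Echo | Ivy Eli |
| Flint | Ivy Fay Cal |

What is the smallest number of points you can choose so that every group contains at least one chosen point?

The 3 points {Ivy, Fay, Dee} hit every group.
The groups Comet, Delta, Echo are pairwise disjoint, so any hitting set needs a separate point for each — at least 3. Hence 3 is optimal.

3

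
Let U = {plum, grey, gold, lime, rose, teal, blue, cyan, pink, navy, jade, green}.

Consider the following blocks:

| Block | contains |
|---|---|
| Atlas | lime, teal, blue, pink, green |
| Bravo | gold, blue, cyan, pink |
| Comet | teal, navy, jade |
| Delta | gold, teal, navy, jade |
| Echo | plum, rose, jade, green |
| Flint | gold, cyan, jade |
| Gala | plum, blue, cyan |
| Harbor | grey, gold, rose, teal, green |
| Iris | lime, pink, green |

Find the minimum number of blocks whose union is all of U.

4

Take {Comet, Gala, Harbor, Iris}. Their union is {plum, grey, gold, lime, rose, teal, blue, cyan, pink, navy, jade, green}, which is all 12 elements.
Only Harbor contains grey, so Harbor is forced; the remaining 7 elements need at least 3 more blocks (each remaining block adds at most 3) — so at least 4 blocks are needed, and 4 is optimal.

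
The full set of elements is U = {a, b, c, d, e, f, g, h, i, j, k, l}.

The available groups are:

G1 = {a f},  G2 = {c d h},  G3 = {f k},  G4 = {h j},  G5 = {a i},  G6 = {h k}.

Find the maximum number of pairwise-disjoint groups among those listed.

3

G3, G4, G5 are pairwise disjoint (G3={f,k}; G4={h,j}; G5={a,i}).
Every remaining group overlaps one of these, and no 4 of the listed groups are pairwise disjoint, so 3 is the maximum.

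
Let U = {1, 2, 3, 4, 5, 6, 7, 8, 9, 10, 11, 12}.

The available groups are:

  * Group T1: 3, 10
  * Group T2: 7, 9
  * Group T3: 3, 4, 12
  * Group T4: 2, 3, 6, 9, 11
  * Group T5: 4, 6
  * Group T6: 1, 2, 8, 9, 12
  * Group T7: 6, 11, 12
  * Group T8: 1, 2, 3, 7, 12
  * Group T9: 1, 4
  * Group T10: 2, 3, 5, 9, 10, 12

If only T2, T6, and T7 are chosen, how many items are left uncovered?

4

Union of T2, T6, T7 = {1, 2, 6, 7, 8, 9, 11, 12}.
Not covered: 3, 4, 5, 10 — 4 items.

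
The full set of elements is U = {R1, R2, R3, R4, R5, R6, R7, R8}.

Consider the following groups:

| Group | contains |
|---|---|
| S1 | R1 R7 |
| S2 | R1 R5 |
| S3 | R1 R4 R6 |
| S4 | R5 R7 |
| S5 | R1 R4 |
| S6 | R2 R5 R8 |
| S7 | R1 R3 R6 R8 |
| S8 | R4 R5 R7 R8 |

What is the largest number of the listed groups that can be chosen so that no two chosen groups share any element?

2

S3, S4 are pairwise disjoint (S3={R1,R4,R6}; S4={R5,R7}).
Every remaining group overlaps one of these, and no 3 of the listed groups are pairwise disjoint, so 2 is the maximum.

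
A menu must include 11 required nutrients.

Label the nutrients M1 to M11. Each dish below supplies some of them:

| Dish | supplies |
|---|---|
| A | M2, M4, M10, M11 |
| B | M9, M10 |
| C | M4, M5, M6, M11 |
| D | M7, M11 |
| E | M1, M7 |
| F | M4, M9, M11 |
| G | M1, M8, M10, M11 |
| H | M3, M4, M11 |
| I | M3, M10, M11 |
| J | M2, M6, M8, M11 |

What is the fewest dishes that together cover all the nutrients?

5

C and E and F and I and J together: C ∪ E ∪ F ∪ I ∪ J = {M1, M2, M3, M4, M5, M6, M7, M8, M9, M10, M11} — every nutrient is covered.
No 4 of the 10 dishes cover everything (all 210 combinations miss at least one nutrient), so 5 is optimal.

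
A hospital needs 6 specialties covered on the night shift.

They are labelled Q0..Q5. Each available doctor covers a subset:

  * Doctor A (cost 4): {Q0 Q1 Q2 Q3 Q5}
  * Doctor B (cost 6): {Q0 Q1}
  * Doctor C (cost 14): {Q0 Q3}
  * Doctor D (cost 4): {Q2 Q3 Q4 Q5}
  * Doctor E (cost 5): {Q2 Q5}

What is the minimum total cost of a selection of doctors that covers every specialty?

8

A, D together cover every specialty (A ∪ D = {Q0, Q1, Q2, Q3, Q4, Q5}); total cost 4 + 4 = 8.
No covering selection has total cost below 8.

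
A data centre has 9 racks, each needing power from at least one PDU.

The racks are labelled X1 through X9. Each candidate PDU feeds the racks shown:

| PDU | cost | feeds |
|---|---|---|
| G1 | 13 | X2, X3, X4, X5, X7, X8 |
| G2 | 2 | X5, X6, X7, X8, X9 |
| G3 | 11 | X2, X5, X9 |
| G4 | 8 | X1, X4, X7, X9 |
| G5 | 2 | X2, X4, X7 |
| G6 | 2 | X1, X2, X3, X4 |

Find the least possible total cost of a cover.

G2, G6 together cover every rack (G2 ∪ G6 = {X1, X2, X3, X4, X5, X6, X7, X8, X9}); total cost 2 + 2 = 4.
No covering selection has total cost below 4.

4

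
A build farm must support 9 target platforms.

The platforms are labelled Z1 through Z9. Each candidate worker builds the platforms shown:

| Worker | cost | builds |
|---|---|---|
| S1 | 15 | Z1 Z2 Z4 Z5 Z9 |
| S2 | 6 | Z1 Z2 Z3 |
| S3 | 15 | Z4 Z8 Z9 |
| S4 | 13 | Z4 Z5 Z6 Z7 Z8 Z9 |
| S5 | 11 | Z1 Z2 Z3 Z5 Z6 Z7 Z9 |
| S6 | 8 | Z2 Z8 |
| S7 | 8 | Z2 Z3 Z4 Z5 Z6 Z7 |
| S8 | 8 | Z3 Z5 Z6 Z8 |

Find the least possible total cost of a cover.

S2, S4 together cover every platform (S2 ∪ S4 = {Z1, Z2, Z3, Z4, Z5, Z6, Z7, Z8, Z9}); total cost 6 + 13 = 19.
The greedy pick S7, S5, S6 costs 27; no covering selection beats 19.

19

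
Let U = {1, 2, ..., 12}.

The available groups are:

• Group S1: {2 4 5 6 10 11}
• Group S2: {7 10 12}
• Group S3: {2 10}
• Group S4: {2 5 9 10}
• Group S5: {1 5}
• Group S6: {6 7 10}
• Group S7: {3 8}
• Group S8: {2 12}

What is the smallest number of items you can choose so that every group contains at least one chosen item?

Take H = {1, 3, 10, 12}. Each listed group contains at least one of these, so H is a hitting set of size 4.
The groups S5, S6, S7, S8 are pairwise disjoint, so any hitting set needs a separate item for each — at least 4. Hence 4 is optimal.

4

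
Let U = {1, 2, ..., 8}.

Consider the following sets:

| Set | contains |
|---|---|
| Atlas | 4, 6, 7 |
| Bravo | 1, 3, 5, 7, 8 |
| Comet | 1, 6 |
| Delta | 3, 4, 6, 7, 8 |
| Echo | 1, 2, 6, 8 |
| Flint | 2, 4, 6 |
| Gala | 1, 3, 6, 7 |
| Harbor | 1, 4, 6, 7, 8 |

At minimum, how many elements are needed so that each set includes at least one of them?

The 2 elements {3, 6} hit every set.
The sets Bravo, Flint are pairwise disjoint, so any hitting set needs a separate element for each — at least 2. Hence 2 is optimal.

2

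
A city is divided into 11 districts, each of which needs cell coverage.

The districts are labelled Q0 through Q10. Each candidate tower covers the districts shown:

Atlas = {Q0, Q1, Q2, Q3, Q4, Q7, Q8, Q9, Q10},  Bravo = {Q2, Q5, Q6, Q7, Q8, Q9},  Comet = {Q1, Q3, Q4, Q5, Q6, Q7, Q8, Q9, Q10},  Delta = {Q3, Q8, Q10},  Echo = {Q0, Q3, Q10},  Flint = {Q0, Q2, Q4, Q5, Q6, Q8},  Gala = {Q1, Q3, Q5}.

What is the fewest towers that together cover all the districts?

2

Take {Atlas, Flint}. Their union is {Q0, Q1, Q2, Q3, Q4, Q5, Q6, Q7, Q8, Q9, Q10}, which is all 11 districts.
No single tower has all 11 districts (the largest, Atlas, has 9), so 2 is optimal.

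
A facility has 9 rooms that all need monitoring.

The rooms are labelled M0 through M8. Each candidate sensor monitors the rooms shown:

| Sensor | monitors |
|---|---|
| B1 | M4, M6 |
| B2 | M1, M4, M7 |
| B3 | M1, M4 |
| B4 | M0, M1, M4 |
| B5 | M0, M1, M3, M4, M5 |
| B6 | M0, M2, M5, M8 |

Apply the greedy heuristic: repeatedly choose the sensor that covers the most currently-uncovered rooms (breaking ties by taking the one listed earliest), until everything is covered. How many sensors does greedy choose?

4

Greedy: pick B5 (covers 5 new) → pick B6 (covers 2 new) → pick B1 (covers 1 new) → pick B2 (covers 1 new). Total picks: 4.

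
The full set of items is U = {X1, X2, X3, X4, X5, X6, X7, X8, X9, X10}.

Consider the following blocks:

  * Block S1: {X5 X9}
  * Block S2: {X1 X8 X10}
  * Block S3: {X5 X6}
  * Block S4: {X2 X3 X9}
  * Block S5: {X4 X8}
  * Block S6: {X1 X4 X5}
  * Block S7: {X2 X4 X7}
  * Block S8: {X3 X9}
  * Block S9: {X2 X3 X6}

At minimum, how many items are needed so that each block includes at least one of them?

The 4 items {X1, X3, X4, X5} hit every block.
The blocks S2, S3, S7, S8 are pairwise disjoint, so any hitting set needs a separate item for each — at least 4. Hence 4 is optimal.

4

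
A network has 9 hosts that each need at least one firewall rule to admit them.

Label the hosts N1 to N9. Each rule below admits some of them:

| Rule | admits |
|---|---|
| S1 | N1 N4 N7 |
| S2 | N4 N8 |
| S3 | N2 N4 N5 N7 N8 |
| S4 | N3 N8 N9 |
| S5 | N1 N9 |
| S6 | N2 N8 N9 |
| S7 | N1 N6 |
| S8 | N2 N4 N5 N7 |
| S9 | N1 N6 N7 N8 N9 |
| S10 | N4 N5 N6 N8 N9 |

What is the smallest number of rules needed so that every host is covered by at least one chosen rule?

Take {S4, S7, S8}. Their union is {N1, N2, N3, N4, N5, N6, N7, N8, N9}, which is all 9 hosts.
Only S4 contains N3, so S4 is forced; the remaining 6 hosts need at least 2 more rules (each remaining rule adds at most 4) — so at least 3 rules are needed, and 3 is optimal.

3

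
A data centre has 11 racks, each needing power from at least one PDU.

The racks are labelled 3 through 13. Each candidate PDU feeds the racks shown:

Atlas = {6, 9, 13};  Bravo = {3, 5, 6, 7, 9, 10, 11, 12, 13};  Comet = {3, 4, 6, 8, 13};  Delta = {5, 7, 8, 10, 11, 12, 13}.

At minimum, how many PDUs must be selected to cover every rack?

Bravo and Comet together: Bravo ∪ Comet = {3, 4, 5, 6, 7, 8, 9, 10, 11, 12, 13} — every rack is covered.
No single PDU has all 11 racks (the largest, Bravo, has 9), so 2 is optimal.

2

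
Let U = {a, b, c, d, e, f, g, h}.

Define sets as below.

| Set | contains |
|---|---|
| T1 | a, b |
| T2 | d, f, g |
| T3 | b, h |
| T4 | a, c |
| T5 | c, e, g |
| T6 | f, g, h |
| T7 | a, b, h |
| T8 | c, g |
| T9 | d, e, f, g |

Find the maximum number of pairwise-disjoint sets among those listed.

T3, T4, T9 are pairwise disjoint (T3={b,h}; T4={a,c}; T9={d,e,f,g}).
Every remaining set overlaps one of these, and no 4 of the listed sets are pairwise disjoint, so 3 is the maximum.

3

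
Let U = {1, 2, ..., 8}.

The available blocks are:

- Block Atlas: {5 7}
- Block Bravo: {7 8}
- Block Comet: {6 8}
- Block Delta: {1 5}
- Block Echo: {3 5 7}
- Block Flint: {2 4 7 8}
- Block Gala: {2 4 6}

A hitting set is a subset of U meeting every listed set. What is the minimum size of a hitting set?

3

Take H = {2, 5, 8}. Each listed block contains at least one of these, so H is a hitting set of size 3.
The blocks Bravo, Delta, Gala are pairwise disjoint, so any hitting set needs a separate element for each — at least 3. Hence 3 is optimal.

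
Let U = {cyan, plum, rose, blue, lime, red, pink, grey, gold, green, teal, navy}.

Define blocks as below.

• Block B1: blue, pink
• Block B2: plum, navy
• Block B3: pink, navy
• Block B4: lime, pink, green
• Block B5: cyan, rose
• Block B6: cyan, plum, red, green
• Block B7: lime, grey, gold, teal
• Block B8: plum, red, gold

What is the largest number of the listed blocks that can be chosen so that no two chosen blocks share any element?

B1, B2, B5, B7 are pairwise disjoint (B1={blue,pink}; B2={plum,navy}; B5={cyan,rose}; B7={lime,grey,gold,teal}).
Every remaining block overlaps one of these, and no 5 of the listed blocks are pairwise disjoint, so 4 is the maximum.

4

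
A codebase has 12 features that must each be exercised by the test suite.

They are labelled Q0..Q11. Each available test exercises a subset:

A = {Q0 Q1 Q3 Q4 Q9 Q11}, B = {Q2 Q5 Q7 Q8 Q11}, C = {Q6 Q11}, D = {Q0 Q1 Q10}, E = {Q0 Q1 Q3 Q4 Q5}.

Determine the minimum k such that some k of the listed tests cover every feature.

A and B and C and D together: A ∪ B ∪ C ∪ D = {Q0, Q1, Q2, Q3, Q4, Q5, Q6, Q7, Q8, Q9, Q10, Q11} — every feature is covered.
No 3 of the 5 tests cover everything (all 10 combinations miss at least one feature), so 4 is optimal.

4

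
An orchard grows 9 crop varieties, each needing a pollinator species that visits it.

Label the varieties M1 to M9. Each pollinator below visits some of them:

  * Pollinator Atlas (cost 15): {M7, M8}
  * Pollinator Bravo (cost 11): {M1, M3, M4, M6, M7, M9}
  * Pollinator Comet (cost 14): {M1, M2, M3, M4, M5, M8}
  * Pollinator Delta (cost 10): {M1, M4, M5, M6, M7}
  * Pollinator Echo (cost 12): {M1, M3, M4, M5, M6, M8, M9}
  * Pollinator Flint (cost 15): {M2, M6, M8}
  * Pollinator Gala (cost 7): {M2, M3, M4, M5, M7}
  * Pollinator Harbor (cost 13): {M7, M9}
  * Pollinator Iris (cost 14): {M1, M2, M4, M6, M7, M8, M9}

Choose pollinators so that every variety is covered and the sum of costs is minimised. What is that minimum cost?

19

Echo, Gala together cover every variety (Echo ∪ Gala = {M1, M2, M3, M4, M5, M6, M7, M8, M9}); total cost 12 + 7 = 19.
No covering selection has total cost below 19.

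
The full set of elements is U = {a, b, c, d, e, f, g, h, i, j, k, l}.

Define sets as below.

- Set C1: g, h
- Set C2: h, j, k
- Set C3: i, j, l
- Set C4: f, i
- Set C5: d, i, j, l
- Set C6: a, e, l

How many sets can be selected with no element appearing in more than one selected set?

C1, C4, C6 are pairwise disjoint (C1={g,h}; C4={f,i}; C6={a,e,l}).
Every remaining set overlaps one of these, and no 4 of the listed sets are pairwise disjoint, so 3 is the maximum.

3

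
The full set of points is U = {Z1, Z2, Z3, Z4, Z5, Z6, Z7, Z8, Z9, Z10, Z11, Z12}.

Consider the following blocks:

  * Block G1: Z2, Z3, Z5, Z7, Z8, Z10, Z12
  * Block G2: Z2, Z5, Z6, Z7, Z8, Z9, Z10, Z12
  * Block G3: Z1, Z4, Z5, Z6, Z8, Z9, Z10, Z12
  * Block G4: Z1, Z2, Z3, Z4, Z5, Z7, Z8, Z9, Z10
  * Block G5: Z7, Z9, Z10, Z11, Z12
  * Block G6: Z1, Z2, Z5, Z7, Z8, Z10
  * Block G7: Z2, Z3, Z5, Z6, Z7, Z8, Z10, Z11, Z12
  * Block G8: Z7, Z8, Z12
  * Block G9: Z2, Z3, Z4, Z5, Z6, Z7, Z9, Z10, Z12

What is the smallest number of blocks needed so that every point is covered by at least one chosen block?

2

G3 and G7 cover everything between them: the union {Z1, Z2, Z3, Z4, Z5, Z6, Z7, Z8, Z9, Z10, Z11, Z12} is all of U.
No single block has all 12 points (the largest, G4, has 9), so 2 is optimal.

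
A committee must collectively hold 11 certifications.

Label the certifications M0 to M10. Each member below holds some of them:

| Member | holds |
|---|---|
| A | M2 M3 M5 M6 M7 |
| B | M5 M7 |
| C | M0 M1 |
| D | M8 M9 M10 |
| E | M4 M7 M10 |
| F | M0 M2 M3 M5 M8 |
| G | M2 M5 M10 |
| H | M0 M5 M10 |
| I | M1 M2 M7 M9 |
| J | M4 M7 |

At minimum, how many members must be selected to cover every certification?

4

A and C and D and J together: A ∪ C ∪ D ∪ J = {M0, M1, M2, M3, M4, M5, M6, M7, M8, M9, M10} — every certification is covered.
No 3 of the 10 members cover everything (all 120 combinations miss at least one certification), so 4 is optimal.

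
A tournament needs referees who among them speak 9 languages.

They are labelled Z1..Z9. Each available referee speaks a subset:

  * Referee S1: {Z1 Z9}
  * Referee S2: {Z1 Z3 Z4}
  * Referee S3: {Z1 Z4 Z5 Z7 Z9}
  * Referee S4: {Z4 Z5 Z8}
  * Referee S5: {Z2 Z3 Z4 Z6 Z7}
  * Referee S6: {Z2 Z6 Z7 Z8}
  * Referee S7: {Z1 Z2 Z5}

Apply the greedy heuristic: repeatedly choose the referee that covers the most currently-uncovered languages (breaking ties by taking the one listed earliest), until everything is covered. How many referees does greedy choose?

Greedy: pick S3 (covers 5 new) → pick S5 (covers 3 new) → pick S4 (covers 1 new). Total picks: 3.

3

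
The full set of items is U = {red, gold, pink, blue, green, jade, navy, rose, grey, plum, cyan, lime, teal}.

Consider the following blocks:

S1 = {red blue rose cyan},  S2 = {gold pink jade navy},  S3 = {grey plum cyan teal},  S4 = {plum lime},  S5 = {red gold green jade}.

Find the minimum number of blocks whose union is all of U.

5

Take {S1, S2, S3, S4, S5}. Their union is {red, gold, pink, blue, green, jade, navy, rose, grey, plum, cyan, lime, teal}, which is all 13 items.
No 4 of the 5 blocks cover everything (all 5 combinations miss at least one item), so 5 is optimal.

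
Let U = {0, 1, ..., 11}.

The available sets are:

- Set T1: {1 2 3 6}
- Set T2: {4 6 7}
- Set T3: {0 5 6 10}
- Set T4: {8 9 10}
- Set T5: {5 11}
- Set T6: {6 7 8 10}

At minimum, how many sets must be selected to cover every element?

T1 and T2 and T3 and T4 and T5 together: T1 ∪ T2 ∪ T3 ∪ T4 ∪ T5 = {0, 1, 2, 3, 4, 5, 6, 7, 8, 9, 10, 11} — every element is covered.
No 4 of the 6 sets cover everything (all 15 combinations miss at least one element), so 5 is optimal.

5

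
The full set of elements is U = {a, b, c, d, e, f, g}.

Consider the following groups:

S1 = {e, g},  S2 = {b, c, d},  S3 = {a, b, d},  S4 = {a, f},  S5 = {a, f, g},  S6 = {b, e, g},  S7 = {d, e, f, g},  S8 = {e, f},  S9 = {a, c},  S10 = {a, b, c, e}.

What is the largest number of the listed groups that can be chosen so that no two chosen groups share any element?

3

S1, S2, S4 are pairwise disjoint (S1={e,g}; S2={b,c,d}; S4={a,f}).
Every remaining group overlaps one of these, and no 4 of the listed groups are pairwise disjoint, so 3 is the maximum.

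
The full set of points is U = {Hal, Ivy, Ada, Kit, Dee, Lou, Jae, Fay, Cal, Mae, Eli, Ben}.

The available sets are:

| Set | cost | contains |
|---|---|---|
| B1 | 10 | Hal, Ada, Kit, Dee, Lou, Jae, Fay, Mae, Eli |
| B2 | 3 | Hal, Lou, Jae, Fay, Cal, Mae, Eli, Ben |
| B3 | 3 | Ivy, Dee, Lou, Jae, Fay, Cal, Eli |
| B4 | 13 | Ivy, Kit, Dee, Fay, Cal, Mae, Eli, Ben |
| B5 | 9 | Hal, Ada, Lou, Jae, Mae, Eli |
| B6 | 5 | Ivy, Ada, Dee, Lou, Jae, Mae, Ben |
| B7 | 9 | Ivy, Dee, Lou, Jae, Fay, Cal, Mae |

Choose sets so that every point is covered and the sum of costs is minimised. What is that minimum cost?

16

B1, B2, B3 together cover every point (B1 ∪ B2 ∪ B3 = {Hal, Ivy, Ada, Kit, Dee, Lou, Jae, Fay, Cal, Mae, Eli, Ben}); total cost 10 + 3 + 3 = 16.
No covering selection has total cost below 16.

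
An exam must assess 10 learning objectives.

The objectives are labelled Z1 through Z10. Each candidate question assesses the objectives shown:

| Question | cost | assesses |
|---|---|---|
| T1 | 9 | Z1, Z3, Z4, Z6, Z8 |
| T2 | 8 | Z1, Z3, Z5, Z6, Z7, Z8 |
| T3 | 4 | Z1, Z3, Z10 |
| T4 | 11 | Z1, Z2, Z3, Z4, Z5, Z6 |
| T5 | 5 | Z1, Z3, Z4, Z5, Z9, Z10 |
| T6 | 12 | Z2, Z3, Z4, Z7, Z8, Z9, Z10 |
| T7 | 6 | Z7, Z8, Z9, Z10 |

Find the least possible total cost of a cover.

17

T4, T7 together cover every objective (T4 ∪ T7 = {Z1, Z2, Z3, Z4, Z5, Z6, Z7, Z8, Z9, Z10}); total cost 11 + 6 = 17.
The greedy pick T5, T2, T4 costs 24; no covering selection beats 17.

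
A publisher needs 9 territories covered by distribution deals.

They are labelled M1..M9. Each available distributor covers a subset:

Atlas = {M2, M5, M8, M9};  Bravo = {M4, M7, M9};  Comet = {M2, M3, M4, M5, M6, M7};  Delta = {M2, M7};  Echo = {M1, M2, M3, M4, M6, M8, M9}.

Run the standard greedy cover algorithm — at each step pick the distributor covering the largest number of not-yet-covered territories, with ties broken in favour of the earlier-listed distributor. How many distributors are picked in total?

Greedy: pick Echo (covers 7 new) → pick Comet (covers 2 new). Total picks: 2.

2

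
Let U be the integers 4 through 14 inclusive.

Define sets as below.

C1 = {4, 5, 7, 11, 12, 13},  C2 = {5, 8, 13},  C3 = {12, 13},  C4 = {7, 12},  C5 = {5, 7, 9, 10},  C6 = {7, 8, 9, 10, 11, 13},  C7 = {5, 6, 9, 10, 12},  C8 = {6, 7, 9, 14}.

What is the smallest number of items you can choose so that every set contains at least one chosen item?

The 3 items {5, 7, 13} hit every set.
No choice of 2 items meets every set, so 3 is the minimum.

3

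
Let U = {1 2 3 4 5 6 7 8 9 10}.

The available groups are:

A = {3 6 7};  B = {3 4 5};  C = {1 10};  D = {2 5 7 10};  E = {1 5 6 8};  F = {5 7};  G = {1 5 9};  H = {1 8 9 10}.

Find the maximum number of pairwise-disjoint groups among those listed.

A, C are pairwise disjoint (A={3,6,7}; C={1,10}).
Every remaining group overlaps one of these, and no 3 of the listed groups are pairwise disjoint, so 2 is the maximum.

2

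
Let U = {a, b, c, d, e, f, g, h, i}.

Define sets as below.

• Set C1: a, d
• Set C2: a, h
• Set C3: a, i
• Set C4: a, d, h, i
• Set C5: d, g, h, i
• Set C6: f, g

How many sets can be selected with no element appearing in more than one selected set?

C1, C6 are pairwise disjoint (C1={a,d}; C6={f,g}).
Every remaining set overlaps one of these, and no 3 of the listed sets are pairwise disjoint, so 2 is the maximum.

2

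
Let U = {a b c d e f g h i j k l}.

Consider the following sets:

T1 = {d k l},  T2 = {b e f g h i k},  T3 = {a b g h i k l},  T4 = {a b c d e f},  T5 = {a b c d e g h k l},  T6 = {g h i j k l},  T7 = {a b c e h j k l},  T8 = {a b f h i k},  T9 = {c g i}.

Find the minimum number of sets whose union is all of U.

2

T4 and T6 together: T4 ∪ T6 = {a, b, c, d, e, f, g, h, i, j, k, l} — every item is covered.
No single set has all 12 items (the largest, T5, has 9), so 2 is optimal.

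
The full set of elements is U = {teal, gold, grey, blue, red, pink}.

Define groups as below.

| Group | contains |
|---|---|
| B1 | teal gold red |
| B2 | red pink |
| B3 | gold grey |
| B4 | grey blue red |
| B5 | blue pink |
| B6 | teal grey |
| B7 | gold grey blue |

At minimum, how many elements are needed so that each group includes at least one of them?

H = {grey, blue, red} meets every group (each contains at least one member of H), and |H| = 3.
No choice of 2 elements meets every group, so 3 is the minimum.

3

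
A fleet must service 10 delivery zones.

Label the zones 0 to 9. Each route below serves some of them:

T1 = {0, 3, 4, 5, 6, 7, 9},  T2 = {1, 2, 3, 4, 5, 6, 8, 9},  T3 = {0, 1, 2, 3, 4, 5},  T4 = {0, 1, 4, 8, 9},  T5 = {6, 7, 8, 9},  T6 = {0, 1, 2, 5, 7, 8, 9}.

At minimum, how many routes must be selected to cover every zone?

Take {T1, T2}. Their union is {0, 1, 2, 3, 4, 5, 6, 7, 8, 9}, which is all 10 zones.
No single route has all 10 zones (the largest, T2, has 8), so 2 is optimal.

2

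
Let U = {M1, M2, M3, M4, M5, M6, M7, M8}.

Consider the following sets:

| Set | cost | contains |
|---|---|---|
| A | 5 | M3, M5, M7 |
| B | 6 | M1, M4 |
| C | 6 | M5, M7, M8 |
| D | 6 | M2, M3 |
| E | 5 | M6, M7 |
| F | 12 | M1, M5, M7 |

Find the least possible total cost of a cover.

B, C, D, E together cover every element (B ∪ C ∪ D ∪ E = {M1, M2, M3, M4, M5, M6, M7, M8}); total cost 6 + 6 + 6 + 5 = 23.
The greedy pick A, B, E, C, D costs 28; no covering selection beats 23.

23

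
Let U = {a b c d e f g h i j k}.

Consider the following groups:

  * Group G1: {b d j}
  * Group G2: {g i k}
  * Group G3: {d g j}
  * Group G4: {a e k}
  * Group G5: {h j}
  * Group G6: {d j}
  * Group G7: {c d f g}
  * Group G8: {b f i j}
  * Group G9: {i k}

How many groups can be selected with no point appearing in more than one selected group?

3

G5, G7, G9 are pairwise disjoint (G5={h,j}; G7={c,d,f,g}; G9={i,k}).
Every remaining group overlaps one of these, and no 4 of the listed groups are pairwise disjoint, so 3 is the maximum.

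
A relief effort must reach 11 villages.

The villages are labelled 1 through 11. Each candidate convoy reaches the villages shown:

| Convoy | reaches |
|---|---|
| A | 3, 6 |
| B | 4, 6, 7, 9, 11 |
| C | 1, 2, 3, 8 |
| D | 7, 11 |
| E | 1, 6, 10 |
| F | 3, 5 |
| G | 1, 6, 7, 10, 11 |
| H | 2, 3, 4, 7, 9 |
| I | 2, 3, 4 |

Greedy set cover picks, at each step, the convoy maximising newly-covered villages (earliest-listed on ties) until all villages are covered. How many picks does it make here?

Greedy: pick B (covers 5 new) → pick C (covers 4 new) → pick E (covers 1 new) → pick F (covers 1 new). Total picks: 4.

4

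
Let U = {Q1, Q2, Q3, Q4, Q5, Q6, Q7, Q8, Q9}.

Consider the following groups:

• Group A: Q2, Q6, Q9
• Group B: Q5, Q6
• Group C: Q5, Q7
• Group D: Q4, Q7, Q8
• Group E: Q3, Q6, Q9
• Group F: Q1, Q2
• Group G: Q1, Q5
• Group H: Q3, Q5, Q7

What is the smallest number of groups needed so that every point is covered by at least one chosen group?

Take {C, D, E, F}. Their union is {Q1, Q2, Q3, Q4, Q5, Q6, Q7, Q8, Q9}, which is all 9 points.
No 3 of the 8 groups cover everything (all 56 combinations miss at least one point), so 4 is optimal.

4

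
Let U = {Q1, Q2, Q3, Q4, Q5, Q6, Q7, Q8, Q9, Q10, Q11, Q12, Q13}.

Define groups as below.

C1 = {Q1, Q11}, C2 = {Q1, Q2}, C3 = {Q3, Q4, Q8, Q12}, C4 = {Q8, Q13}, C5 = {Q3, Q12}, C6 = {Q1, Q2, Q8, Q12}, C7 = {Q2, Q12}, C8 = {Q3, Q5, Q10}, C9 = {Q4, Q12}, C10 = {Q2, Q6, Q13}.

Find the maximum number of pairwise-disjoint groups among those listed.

C1, C4, C7, C8 are pairwise disjoint (C1={Q1,Q11}; C4={Q8,Q13}; C7={Q2,Q12}; C8={Q3,Q5,Q10}).
Every remaining group overlaps one of these, and no 5 of the listed groups are pairwise disjoint, so 4 is the maximum.

4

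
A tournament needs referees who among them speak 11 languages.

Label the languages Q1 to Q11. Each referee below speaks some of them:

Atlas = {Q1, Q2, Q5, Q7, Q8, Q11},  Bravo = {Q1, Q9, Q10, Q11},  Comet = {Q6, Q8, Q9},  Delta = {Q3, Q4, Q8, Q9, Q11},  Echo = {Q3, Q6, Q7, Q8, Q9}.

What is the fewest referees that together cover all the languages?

4

Take {Atlas, Bravo, Comet, Delta}. Their union is {Q1, Q2, Q3, Q4, Q5, Q6, Q7, Q8, Q9, Q10, Q11}, which is all 11 languages.
No 3 of the 5 referees cover everything (all 10 combinations miss at least one language), so 4 is optimal.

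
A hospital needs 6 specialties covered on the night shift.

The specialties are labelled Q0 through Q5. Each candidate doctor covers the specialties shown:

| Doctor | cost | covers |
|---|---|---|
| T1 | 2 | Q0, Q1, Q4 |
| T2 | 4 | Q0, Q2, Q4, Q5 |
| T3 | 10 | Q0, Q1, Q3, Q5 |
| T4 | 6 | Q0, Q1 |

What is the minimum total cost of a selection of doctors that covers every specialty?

T2, T3 together cover every specialty (T2 ∪ T3 = {Q0, Q1, Q2, Q3, Q4, Q5}); total cost 4 + 10 = 14.
The greedy pick T1, T2, T3 costs 16; no covering selection beats 14.

14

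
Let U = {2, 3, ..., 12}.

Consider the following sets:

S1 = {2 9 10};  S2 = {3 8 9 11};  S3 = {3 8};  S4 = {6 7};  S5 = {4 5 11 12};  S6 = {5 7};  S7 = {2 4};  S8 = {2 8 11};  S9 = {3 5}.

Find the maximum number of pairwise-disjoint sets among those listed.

4

S1, S3, S4, S5 are pairwise disjoint (S1={2,9,10}; S3={3,8}; S4={6,7}; S5={4,5,11,12}).
Every remaining set overlaps one of these, and no 5 of the listed sets are pairwise disjoint, so 4 is the maximum.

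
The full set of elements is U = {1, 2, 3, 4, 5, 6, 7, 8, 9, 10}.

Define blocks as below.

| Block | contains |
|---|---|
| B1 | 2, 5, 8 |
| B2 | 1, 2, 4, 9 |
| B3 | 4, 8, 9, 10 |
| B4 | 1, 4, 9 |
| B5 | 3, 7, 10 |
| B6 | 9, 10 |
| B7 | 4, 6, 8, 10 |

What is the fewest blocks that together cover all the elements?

4

B1 and B2 and B5 and B7 together: B1 ∪ B2 ∪ B5 ∪ B7 = {1, 2, 3, 4, 5, 6, 7, 8, 9, 10} — every element is covered.
Only B1 contains 5, so B1 is forced; the remaining 7 elements need at least 3 more blocks (each remaining block adds at most 3) — so at least 4 blocks are needed, and 4 is optimal.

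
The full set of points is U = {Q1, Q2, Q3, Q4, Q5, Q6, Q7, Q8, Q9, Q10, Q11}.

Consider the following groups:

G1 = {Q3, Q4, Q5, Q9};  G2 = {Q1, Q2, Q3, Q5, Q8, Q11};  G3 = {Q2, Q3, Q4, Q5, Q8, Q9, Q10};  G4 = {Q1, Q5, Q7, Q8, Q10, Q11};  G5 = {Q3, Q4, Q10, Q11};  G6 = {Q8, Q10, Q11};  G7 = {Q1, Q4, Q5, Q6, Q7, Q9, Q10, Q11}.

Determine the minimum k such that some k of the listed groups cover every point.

G2 and G7 together: G2 ∪ G7 = {Q1, Q2, Q3, Q4, Q5, Q6, Q7, Q8, Q9, Q10, Q11} — every point is covered.
No single group has all 11 points (the largest, G7, has 8), so 2 is optimal.

2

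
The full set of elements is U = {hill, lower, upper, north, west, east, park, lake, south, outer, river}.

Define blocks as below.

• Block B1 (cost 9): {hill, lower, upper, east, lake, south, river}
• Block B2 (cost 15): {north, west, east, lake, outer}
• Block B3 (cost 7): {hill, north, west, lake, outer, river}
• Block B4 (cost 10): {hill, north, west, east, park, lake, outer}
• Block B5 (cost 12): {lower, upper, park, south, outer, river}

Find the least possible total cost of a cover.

19

B1, B4 together cover every element (B1 ∪ B4 = {hill, lower, upper, north, west, east, park, lake, south, outer, river}); total cost 9 + 10 = 19.
The greedy pick B3, B1, B4 costs 26; no covering selection beats 19.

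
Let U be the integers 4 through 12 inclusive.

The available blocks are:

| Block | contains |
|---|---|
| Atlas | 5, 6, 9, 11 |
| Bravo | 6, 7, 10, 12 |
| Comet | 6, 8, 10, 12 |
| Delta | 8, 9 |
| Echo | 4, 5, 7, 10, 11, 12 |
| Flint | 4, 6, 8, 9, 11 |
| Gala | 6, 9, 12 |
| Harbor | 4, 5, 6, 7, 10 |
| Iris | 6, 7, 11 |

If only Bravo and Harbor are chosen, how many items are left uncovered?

Union of Bravo, Harbor = {4, 5, 6, 7, 10, 12}.
Not covered: 8, 9, 11 — 3 items.

3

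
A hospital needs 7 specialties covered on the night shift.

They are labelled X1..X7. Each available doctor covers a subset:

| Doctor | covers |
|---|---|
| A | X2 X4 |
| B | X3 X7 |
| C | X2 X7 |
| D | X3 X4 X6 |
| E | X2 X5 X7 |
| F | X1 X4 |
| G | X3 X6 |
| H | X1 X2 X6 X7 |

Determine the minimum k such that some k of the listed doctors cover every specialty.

3

Take {E, F, G}. Their union is {X1, X2, X3, X4, X5, X6, X7}, which is all 7 specialties.
Only E contains X5, so E is forced; the remaining 4 specialties need at least 2 more doctors (each remaining doctor adds at most 3) — so at least 3 doctors are needed, and 3 is optimal.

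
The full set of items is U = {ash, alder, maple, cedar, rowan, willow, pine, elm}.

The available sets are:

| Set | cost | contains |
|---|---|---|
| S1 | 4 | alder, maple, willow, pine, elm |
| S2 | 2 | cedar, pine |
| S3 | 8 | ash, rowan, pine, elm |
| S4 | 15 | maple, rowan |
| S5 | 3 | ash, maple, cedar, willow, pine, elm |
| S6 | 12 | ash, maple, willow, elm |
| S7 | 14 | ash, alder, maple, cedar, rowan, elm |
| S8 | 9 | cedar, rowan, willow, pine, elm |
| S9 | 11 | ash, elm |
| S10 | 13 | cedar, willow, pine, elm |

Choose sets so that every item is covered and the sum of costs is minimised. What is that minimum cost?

14

S1, S2, S3 together cover every item (S1 ∪ S2 ∪ S3 = {ash, alder, maple, cedar, rowan, willow, pine, elm}); total cost 4 + 2 + 8 = 14.
The greedy pick S5, S1, S3 costs 15; no covering selection beats 14.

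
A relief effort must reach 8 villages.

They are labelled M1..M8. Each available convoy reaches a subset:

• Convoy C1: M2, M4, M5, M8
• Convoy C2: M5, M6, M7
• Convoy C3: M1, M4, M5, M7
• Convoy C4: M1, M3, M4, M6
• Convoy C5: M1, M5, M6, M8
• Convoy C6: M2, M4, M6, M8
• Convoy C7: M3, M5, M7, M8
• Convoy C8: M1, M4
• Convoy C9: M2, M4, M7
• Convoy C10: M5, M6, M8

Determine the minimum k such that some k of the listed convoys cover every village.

3

C1 and C5 and C7 together: C1 ∪ C5 ∪ C7 = {M1, M2, M3, M4, M5, M6, M7, M8} — every village is covered.
No 2 of the 10 convoys cover everything (all 45 combinations miss at least one village), so 3 is optimal.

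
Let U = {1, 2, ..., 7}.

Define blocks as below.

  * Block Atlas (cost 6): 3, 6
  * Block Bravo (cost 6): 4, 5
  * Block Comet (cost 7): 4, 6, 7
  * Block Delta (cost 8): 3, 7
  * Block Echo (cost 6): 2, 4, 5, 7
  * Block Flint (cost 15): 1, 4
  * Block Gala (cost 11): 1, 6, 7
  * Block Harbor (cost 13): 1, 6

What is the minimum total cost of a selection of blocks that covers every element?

23

Atlas, Echo, Gala together cover every element (Atlas ∪ Echo ∪ Gala = {1, 2, 3, 4, 5, 6, 7}); total cost 6 + 6 + 11 = 23.
No covering selection has total cost below 23.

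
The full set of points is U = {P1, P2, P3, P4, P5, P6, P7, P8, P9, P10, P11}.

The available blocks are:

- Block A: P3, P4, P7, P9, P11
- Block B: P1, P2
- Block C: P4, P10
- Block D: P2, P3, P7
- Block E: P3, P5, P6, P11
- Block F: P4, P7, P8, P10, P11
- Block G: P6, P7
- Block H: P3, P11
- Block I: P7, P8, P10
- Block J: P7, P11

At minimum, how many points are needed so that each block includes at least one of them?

4

The 4 points {P1, P3, P4, P7} hit every block.
The blocks B, C, G, H are pairwise disjoint, so any hitting set needs a separate point for each — at least 4. Hence 4 is optimal.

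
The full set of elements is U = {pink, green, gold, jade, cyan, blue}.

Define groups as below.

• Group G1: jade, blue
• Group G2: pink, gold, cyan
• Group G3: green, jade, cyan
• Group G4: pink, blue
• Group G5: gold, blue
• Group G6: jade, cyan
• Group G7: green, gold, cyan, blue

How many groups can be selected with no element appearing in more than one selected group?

2

G5, G6 are pairwise disjoint (G5={gold,blue}; G6={jade,cyan}).
Every remaining group overlaps one of these, and no 3 of the listed groups are pairwise disjoint, so 2 is the maximum.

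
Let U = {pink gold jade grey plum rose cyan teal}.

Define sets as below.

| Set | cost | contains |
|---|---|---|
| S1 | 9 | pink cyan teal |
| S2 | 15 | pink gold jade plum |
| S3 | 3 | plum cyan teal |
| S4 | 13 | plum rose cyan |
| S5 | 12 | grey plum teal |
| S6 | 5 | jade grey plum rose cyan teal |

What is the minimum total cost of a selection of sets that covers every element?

20

S2, S6 together cover every element (S2 ∪ S6 = {pink, gold, jade, grey, plum, rose, cyan, teal}); total cost 15 + 5 = 20.
No covering selection has total cost below 20.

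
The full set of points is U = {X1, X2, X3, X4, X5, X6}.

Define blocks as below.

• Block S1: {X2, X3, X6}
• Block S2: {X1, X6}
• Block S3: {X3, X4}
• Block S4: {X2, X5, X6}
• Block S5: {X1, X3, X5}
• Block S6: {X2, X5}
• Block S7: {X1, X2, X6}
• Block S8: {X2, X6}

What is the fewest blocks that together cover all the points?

S3, S5, and S7 cover everything between them: the union {X1, X2, X3, X4, X5, X6} is all of U.
Only S3 contains X4, so S3 is forced; the remaining 4 points need at least 2 more blocks (each remaining block adds at most 3) — so at least 3 blocks are needed, and 3 is optimal.

3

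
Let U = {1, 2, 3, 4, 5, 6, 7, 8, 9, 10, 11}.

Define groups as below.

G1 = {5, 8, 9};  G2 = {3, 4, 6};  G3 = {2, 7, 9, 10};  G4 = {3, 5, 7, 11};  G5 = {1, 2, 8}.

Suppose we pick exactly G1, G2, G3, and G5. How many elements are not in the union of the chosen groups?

Union of G1, G2, G3, G5 = {1, 2, 3, 4, 5, 6, 7, 8, 9, 10}.
Not covered: 11 — 1 element.

1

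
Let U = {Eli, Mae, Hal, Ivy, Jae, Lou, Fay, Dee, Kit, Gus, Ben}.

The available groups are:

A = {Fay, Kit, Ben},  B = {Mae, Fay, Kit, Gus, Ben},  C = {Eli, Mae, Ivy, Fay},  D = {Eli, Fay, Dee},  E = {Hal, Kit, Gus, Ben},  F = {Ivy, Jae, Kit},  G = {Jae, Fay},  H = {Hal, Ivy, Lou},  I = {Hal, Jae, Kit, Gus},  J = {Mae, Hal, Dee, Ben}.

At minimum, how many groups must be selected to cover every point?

4

B, D, F, and H cover everything between them: the union {Eli, Mae, Hal, Ivy, Jae, Lou, Fay, Dee, Kit, Gus, Ben} is all of U.
No 3 of the 10 groups cover everything (all 120 combinations miss at least one point), so 4 is optimal.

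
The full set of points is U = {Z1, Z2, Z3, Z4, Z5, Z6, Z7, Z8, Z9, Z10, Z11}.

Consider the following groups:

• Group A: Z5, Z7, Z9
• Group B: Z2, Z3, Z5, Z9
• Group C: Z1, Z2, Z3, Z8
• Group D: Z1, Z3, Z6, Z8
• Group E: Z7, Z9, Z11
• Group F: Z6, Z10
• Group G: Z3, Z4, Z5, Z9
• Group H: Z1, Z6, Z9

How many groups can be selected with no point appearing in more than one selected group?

3

C, E, F are pairwise disjoint (C={Z1,Z2,Z3,Z8}; E={Z7,Z9,Z11}; F={Z6,Z10}).
Every remaining group overlaps one of these, and no 4 of the listed groups are pairwise disjoint, so 3 is the maximum.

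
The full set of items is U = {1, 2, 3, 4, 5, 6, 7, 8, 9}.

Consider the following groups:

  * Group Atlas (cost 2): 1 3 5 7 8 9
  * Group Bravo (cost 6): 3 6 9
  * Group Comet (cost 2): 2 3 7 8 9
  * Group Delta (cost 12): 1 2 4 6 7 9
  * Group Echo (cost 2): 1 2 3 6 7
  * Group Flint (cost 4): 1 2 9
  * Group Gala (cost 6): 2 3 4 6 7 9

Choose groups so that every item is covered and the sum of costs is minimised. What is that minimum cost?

8

Atlas, Gala together cover every item (Atlas ∪ Gala = {1, 2, 3, 4, 5, 6, 7, 8, 9}); total cost 2 + 6 = 8.
The greedy pick Atlas, Echo, Gala costs 10; no covering selection beats 8.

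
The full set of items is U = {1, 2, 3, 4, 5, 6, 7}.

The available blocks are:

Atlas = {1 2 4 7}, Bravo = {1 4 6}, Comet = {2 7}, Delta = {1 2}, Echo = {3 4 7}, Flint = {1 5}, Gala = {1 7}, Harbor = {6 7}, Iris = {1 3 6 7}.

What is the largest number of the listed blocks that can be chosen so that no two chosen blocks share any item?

Echo, Flint are pairwise disjoint (Echo={3,4,7}; Flint={1,5}).
Every remaining block overlaps one of these, and no 3 of the listed blocks are pairwise disjoint, so 2 is the maximum.

2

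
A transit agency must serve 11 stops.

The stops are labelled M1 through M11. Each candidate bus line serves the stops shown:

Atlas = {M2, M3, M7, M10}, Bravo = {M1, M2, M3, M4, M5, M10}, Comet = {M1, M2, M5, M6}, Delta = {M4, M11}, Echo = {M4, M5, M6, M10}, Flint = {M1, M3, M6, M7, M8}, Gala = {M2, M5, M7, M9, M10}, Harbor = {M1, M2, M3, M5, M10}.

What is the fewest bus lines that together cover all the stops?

3

Take {Delta, Flint, Gala}. Their union is {M1, M2, M3, M4, M5, M6, M7, M8, M9, M10, M11}, which is all 11 stops.
Only Flint contains M8, so Flint is forced; the remaining 6 stops need at least 2 more bus lines (each remaining bus line adds at most 4) — so at least 3 bus lines are needed, and 3 is optimal.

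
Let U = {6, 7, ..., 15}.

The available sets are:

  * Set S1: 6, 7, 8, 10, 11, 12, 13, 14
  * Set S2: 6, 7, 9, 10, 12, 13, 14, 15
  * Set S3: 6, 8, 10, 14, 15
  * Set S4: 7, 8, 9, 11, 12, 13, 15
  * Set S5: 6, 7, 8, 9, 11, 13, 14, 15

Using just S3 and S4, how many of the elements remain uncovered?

0

Union of S3, S4 = {6, 7, 8, 9, 10, 11, 12, 13, 14, 15} — that's every element, so 0 are uncovered.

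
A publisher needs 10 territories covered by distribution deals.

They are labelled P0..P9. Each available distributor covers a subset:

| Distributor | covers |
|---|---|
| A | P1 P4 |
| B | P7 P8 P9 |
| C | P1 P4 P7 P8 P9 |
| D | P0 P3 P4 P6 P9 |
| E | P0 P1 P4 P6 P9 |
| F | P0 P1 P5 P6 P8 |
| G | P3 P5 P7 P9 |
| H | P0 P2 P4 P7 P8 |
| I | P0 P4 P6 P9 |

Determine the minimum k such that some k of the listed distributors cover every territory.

Take {F, G, H}. Their union is {P0, P1, P2, P3, P4, P5, P6, P7, P8, P9}, which is all 10 territories.
Only H contains P2, so H is forced; the remaining 5 territories need at least 2 more distributors (each remaining distributor adds at most 3) — so at least 3 distributors are needed, and 3 is optimal.

3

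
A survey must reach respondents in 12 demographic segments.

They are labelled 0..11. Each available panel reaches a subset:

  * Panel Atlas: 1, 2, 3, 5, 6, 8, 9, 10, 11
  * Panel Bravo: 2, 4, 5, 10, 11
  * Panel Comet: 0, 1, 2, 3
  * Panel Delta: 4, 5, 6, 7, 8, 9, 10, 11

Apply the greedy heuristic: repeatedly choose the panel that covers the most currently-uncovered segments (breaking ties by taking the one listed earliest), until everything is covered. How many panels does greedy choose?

Greedy: pick Atlas (covers 9 new) → pick Delta (covers 2 new) → pick Comet (covers 1 new). Total picks: 3.
(The true minimum cover uses only 2 panels, so greedy is not optimal here.)

3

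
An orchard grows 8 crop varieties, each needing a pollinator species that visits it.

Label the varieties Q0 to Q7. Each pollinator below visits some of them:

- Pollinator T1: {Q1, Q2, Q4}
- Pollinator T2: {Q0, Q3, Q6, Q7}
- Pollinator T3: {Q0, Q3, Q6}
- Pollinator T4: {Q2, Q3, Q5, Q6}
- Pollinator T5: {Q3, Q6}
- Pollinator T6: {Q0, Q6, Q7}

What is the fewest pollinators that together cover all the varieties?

3

Take {T1, T2, T4}. Their union is {Q0, Q1, Q2, Q3, Q4, Q5, Q6, Q7}, which is all 8 varieties.
Only T1 contains Q1, so T1 is forced; the remaining 5 varieties need at least 2 more pollinators (each remaining pollinator adds at most 4) — so at least 3 pollinators are needed, and 3 is optimal.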